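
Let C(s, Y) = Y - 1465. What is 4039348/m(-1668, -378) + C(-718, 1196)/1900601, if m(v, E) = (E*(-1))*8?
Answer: 1919297008673/1436854356 ≈ 1335.8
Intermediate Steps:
m(v, E) = -8*E (m(v, E) = -E*8 = -8*E)
C(s, Y) = -1465 + Y
4039348/m(-1668, -378) + C(-718, 1196)/1900601 = 4039348/((-8*(-378))) + (-1465 + 1196)/1900601 = 4039348/3024 - 269*1/1900601 = 4039348*(1/3024) - 269/1900601 = 1009837/756 - 269/1900601 = 1919297008673/1436854356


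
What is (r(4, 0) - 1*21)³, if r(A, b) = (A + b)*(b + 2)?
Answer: -2197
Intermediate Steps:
r(A, b) = (2 + b)*(A + b) (r(A, b) = (A + b)*(2 + b) = (2 + b)*(A + b))
(r(4, 0) - 1*21)³ = ((0² + 2*4 + 2*0 + 4*0) - 1*21)³ = ((0 + 8 + 0 + 0) - 21)³ = (8 - 21)³ = (-13)³ = -2197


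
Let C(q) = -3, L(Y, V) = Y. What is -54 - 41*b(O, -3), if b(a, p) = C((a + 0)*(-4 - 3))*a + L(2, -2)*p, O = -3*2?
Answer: -546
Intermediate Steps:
O = -6
b(a, p) = -3*a + 2*p
-54 - 41*b(O, -3) = -54 - 41*(-3*(-6) + 2*(-3)) = -54 - 41*(18 - 6) = -54 - 41*12 = -54 - 492 = -546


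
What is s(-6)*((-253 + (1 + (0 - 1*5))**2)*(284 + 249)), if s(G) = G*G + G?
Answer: -3789630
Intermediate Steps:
s(G) = G + G**2 (s(G) = G**2 + G = G + G**2)
s(-6)*((-253 + (1 + (0 - 1*5))**2)*(284 + 249)) = (-6*(1 - 6))*((-253 + (1 + (0 - 1*5))**2)*(284 + 249)) = (-6*(-5))*((-253 + (1 + (0 - 5))**2)*533) = 30*((-253 + (1 - 5)**2)*533) = 30*((-253 + (-4)**2)*533) = 30*((-253 + 16)*533) = 30*(-237*533) = 30*(-126321) = -3789630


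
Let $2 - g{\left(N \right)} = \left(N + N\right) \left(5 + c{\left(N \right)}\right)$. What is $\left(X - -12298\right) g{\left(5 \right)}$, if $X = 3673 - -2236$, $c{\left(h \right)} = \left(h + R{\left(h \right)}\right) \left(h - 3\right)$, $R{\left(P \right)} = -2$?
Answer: $-1966356$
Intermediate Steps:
$c{\left(h \right)} = \left(-3 + h\right) \left(-2 + h\right)$ ($c{\left(h \right)} = \left(h - 2\right) \left(h - 3\right) = \left(-2 + h\right) \left(-3 + h\right) = \left(-3 + h\right) \left(-2 + h\right)$)
$X = 5909$ ($X = 3673 + 2236 = 5909$)
$g{\left(N \right)} = 2 - 2 N \left(11 + N^{2} - 5 N\right)$ ($g{\left(N \right)} = 2 - \left(N + N\right) \left(5 + \left(6 + N^{2} - 5 N\right)\right) = 2 - 2 N \left(11 + N^{2} - 5 N\right)$)
$\left(X - -12298\right) g{\left(5 \right)} = \left(5909 - -12298\right) \left(2 - 110 - 2 \cdot 5^{3} + 10 \cdot 5^{2}\right) = \left(5909 + 12298\right) \left(2 - 110 - 250 + 10 \cdot 25\right) = 18207 \left(2 - 110 - 250 + 250\right) = 18207 \left(-108\right) = -1966356$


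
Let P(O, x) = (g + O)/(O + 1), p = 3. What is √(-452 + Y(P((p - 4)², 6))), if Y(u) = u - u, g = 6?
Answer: 2*I*√113 ≈ 21.26*I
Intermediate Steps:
P(O, x) = (6 + O)/(1 + O) (P(O, x) = (6 + O)/(O + 1) = (6 + O)/(1 + O))
Y(u) = 0
√(-452 + Y(P((p - 4)², 6))) = √(-452 + 0) = √(-452) = 2*I*√113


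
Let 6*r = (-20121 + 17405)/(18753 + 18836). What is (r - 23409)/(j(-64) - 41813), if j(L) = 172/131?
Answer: 345809091991/617662184877 ≈ 0.55987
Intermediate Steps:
r = -1358/112767 (r = ((-20121 + 17405)/(18753 + 18836))/6 = (-2716/37589)/6 = (-2716*1/37589)/6 = (⅙)*(-2716/37589) = -1358/112767 ≈ -0.012043)
j(L) = 172/131 (j(L) = 172*(1/131) = 172/131)
(r - 23409)/(j(-64) - 41813) = (-1358/112767 - 23409)/(172/131 - 41813) = -2639764061/(112767*(-5477331/131)) = -2639764061/112767*(-131/5477331) = 345809091991/617662184877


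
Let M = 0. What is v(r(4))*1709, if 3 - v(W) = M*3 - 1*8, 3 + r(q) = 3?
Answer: 18799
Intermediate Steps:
r(q) = 0 (r(q) = -3 + 3 = 0)
v(W) = 11 (v(W) = 3 - (0*3 - 1*8) = 3 - (0 - 8) = 3 - 1*(-8) = 3 + 8 = 11)
v(r(4))*1709 = 11*1709 = 18799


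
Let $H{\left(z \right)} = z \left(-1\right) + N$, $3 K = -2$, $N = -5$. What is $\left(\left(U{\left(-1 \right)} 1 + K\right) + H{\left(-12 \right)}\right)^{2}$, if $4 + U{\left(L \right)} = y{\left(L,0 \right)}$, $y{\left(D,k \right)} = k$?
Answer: $\frac{49}{9} \approx 5.4444$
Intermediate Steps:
$K = - \frac{2}{3}$ ($K = \frac{1}{3} \left(-2\right) = - \frac{2}{3} \approx -0.66667$)
$U{\left(L \right)} = -4$ ($U{\left(L \right)} = -4 + 0 = -4$)
$H{\left(z \right)} = -5 - z$ ($H{\left(z \right)} = z \left(-1\right) - 5 = - z - 5 = -5 - z$)
$\left(\left(U{\left(-1 \right)} 1 + K\right) + H{\left(-12 \right)}\right)^{2} = \left(\left(\left(-4\right) 1 - \frac{2}{3}\right) - -7\right)^{2} = \left(\left(-4 - \frac{2}{3}\right) + \left(-5 + 12\right)\right)^{2} = \left(- \frac{14}{3} + 7\right)^{2} = \left(\frac{7}{3}\right)^{2} = \frac{49}{9}$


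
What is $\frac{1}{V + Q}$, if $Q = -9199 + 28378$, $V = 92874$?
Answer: $\frac{1}{112053} \approx 8.9243 \cdot 10^{-6}$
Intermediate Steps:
$Q = 19179$
$\frac{1}{V + Q} = \frac{1}{92874 + 19179} = \frac{1}{112053}$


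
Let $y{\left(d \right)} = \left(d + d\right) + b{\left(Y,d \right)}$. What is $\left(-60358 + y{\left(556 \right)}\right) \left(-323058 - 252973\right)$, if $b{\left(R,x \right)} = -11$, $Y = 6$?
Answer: $34133868967$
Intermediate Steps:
$y{\left(d \right)} = -11 + 2 d$ ($y{\left(d \right)} = \left(d + d\right) - 11 = 2 d - 11 = -11 + 2 d$)
$\left(-60358 + y{\left(556 \right)}\right) \left(-323058 - 252973\right) = \left(-60358 + \left(-11 + 2 \cdot 556\right)\right) \left(-323058 - 252973\right) = \left(-60358 + \left(-11 + 1112\right)\right) \left(-576031\right) = \left(-60358 + 1101\right) \left(-576031\right) = \left(-59257\right) \left(-576031\right) = 34133868967$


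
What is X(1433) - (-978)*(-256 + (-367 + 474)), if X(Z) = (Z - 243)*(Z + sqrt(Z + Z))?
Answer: 1559548 + 1190*sqrt(2866) ≈ 1.6233e+6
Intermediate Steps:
X(Z) = (-243 + Z)*(Z + sqrt(2)*sqrt(Z)) (X(Z) = (-243 + Z)*(Z + sqrt(2*Z)) = (-243 + Z)*(Z + sqrt(2)*sqrt(Z)))
X(1433) - (-978)*(-256 + (-367 + 474)) = (1433**2 - 243*1433 + sqrt(2)*1433**(3/2) - 243*sqrt(2)*sqrt(1433)) - (-978)*(-256 + (-367 + 474)) = (2053489 - 348219 + sqrt(2)*(1433*sqrt(1433)) - 243*sqrt(2866)) - (-978)*(-256 + 107) = (2053489 - 348219 + 1433*sqrt(2866) - 243*sqrt(2866)) - (-978)*(-149) = (1705270 + 1190*sqrt(2866)) - 1*145722 = (1705270 + 1190*sqrt(2866)) - 145722 = 1559548 + 1190*sqrt(2866)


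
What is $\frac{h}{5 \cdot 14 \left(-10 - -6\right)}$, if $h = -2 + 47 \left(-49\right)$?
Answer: $\frac{461}{56} \approx 8.2321$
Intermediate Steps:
$h = -2305$ ($h = -2 - 2303 = -2305$)
$\frac{h}{5 \cdot 14 \left(-10 - -6\right)} = - \frac{2305}{5 \cdot 14 \left(-10 - -6\right)} = - \frac{2305}{70 \left(-10 + 6\right)} = - \frac{2305}{70 \left(-4\right)} = - \frac{2305}{-280} = \left(-2305\right) \left(- \frac{1}{280}\right) = \frac{461}{56}$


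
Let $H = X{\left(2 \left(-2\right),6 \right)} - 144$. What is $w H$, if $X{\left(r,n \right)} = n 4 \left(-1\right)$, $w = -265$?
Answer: $44520$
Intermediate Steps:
$X{\left(r,n \right)} = - 4 n$ ($X{\left(r,n \right)} = 4 n \left(-1\right) = - 4 n$)
$H = -168$ ($H = \left(-4\right) 6 - 144 = -24 - 144 = -168$)
$w H = \left(-265\right) \left(-168\right) = 44520$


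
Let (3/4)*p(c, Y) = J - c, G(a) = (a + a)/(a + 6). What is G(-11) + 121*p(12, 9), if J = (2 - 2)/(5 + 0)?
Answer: -9658/5 ≈ -1931.6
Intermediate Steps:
J = 0 (J = 0/5 = 0*(⅕) = 0)
G(a) = 2*a/(6 + a) (G(a) = (2*a)/(6 + a) = 2*a/(6 + a))
p(c, Y) = -4*c/3 (p(c, Y) = 4*(0 - c)/3 = 4*(-c)/3 = -4*c/3)
G(-11) + 121*p(12, 9) = 2*(-11)/(6 - 11) + 121*(-4/3*12) = 2*(-11)/(-5) + 121*(-16) = 2*(-11)*(-⅕) - 1936 = 22/5 - 1936 = -9658/5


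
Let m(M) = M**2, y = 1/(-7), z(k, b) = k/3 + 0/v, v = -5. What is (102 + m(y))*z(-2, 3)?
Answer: -9998/147 ≈ -68.014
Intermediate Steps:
z(k, b) = k/3 (z(k, b) = k/3 + 0/(-5) = k*(1/3) + 0*(-1/5) = k/3 + 0 = k/3)
y = -1/7 ≈ -0.14286
(102 + m(y))*z(-2, 3) = (102 + (-1/7)**2)*((1/3)*(-2)) = (102 + 1/49)*(-2/3) = (4999/49)*(-2/3) = -9998/147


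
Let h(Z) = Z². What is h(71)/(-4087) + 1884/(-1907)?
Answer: -17313095/7793909 ≈ -2.2214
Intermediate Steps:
h(71)/(-4087) + 1884/(-1907) = 71²/(-4087) + 1884/(-1907) = 5041*(-1/4087) + 1884*(-1/1907) = -5041/4087 - 1884/1907 = -17313095/7793909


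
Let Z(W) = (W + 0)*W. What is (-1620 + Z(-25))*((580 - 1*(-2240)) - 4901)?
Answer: 2070595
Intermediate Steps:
Z(W) = W² (Z(W) = W*W = W²)
(-1620 + Z(-25))*((580 - 1*(-2240)) - 4901) = (-1620 + (-25)²)*((580 - 1*(-2240)) - 4901) = (-1620 + 625)*((580 + 2240) - 4901) = -995*(2820 - 4901) = -995*(-2081) = 2070595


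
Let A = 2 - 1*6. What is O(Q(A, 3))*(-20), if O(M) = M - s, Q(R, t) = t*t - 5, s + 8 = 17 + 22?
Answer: 540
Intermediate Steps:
s = 31 (s = -8 + (17 + 22) = -8 + 39 = 31)
A = -4 (A = 2 - 6 = -4)
Q(R, t) = -5 + t² (Q(R, t) = t² - 5 = -5 + t²)
O(M) = -31 + M (O(M) = M - 1*31 = M - 31 = -31 + M)
O(Q(A, 3))*(-20) = (-31 + (-5 + 3²))*(-20) = (-31 + (-5 + 9))*(-20) = (-31 + 4)*(-20) = -27*(-20) = 540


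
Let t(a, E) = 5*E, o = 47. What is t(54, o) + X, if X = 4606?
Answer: 4841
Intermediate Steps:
t(54, o) + X = 5*47 + 4606 = 235 + 4606 = 4841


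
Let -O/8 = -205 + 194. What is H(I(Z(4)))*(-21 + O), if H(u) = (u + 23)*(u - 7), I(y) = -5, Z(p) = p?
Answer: -14472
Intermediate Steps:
O = 88 (O = -8*(-205 + 194) = -8*(-11) = 88)
H(u) = (-7 + u)*(23 + u) (H(u) = (23 + u)*(-7 + u) = (-7 + u)*(23 + u))
H(I(Z(4)))*(-21 + O) = (-161 + (-5)**2 + 16*(-5))*(-21 + 88) = (-161 + 25 - 80)*67 = -216*67 = -14472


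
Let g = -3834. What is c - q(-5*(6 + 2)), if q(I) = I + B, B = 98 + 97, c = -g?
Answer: 3679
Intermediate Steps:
c = 3834 (c = -1*(-3834) = 3834)
B = 195
q(I) = 195 + I (q(I) = I + 195 = 195 + I)
c - q(-5*(6 + 2)) = 3834 - (195 - 5*(6 + 2)) = 3834 - (195 - 5*8) = 3834 - (195 - 40) = 3834 - 1*155 = 3834 - 155 = 3679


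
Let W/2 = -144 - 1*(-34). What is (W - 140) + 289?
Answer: -71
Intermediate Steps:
W = -220 (W = 2*(-144 - 1*(-34)) = 2*(-144 + 34) = 2*(-110) = -220)
(W - 140) + 289 = (-220 - 140) + 289 = -360 + 289 = -71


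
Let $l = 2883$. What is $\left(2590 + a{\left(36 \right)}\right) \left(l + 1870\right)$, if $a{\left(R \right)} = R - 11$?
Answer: $12429095$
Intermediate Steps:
$a{\left(R \right)} = -11 + R$ ($a{\left(R \right)} = R - 11 = -11 + R$)
$\left(2590 + a{\left(36 \right)}\right) \left(l + 1870\right) = \left(2590 + \left(-11 + 36\right)\right) \left(2883 + 1870\right) = \left(2590 + 25\right) 4753 = 2615 \cdot 4753 = 12429095$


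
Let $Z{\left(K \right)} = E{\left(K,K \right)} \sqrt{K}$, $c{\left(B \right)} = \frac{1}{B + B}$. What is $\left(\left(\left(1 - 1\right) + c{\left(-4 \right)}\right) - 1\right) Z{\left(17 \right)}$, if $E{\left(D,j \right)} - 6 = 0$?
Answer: $- \frac{27 \sqrt{17}}{4} \approx -27.831$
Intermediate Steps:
$E{\left(D,j \right)} = 6$ ($E{\left(D,j \right)} = 6 + 0 = 6$)
$c{\left(B \right)} = \frac{1}{2 B}$
$Z{\left(K \right)} = 6 \sqrt{K}$
$\left(\left(\left(1 - 1\right) + c{\left(-4 \right)}\right) - 1\right) Z{\left(17 \right)} = \left(\left(\left(1 - 1\right) + \frac{1}{2 \left(-4\right)}\right) - 1\right) 6 \sqrt{17} = \left(\left(0 + \frac{1}{2} \left(- \frac{1}{4}\right)\right) - 1\right) 6 \sqrt{17} = \left(\left(0 - \frac{1}{8}\right) - 1\right) 6 \sqrt{17} = \left(- \frac{1}{8} - 1\right) 6 \sqrt{17} = - \frac{9 \cdot 6 \sqrt{17}}{8} = - \frac{27 \sqrt{17}}{4}$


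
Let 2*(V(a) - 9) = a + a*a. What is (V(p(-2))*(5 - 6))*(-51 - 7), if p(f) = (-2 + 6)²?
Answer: 8410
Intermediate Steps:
p(f) = 16 (p(f) = 4² = 16)
V(a) = 9 + a/2 + a²/2 (V(a) = 9 + (a + a*a)/2 = 9 + (a + a²)/2 = 9 + (a/2 + a²/2) = 9 + a/2 + a²/2)
(V(p(-2))*(5 - 6))*(-51 - 7) = ((9 + (½)*16 + (½)*16²)*(5 - 6))*(-51 - 7) = ((9 + 8 + (½)*256)*(-1))*(-58) = ((9 + 8 + 128)*(-1))*(-58) = (145*(-1))*(-58) = -145*(-58) = 8410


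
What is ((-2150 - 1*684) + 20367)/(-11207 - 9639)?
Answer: -17533/20846 ≈ -0.84107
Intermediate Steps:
((-2150 - 1*684) + 20367)/(-11207 - 9639) = ((-2150 - 684) + 20367)/(-20846) = (-2834 + 20367)*(-1/20846) = 17533*(-1/20846) = -17533/20846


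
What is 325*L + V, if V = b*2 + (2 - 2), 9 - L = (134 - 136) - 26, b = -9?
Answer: 12007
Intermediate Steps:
L = 37 (L = 9 - ((134 - 136) - 26) = 9 - (-2 - 26) = 9 - 1*(-28) = 9 + 28 = 37)
V = -18 (V = -9*2 + (2 - 2) = -18 + 0 = -18)
325*L + V = 325*37 - 18 = 12025 - 18 = 12007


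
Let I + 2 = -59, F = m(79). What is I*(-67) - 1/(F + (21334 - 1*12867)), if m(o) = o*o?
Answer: 60111595/14708 ≈ 4087.0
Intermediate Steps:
m(o) = o²
F = 6241 (F = 79² = 6241)
I = -61 (I = -2 - 59 = -61)
I*(-67) - 1/(F + (21334 - 1*12867)) = -61*(-67) - 1/(6241 + (21334 - 1*12867)) = 4087 - 1/(6241 + (21334 - 12867)) = 4087 - 1/(6241 + 8467) = 4087 - 1/14708 = 60111595/14708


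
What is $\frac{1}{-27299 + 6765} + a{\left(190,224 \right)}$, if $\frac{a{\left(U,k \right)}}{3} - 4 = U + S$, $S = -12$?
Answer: $\frac{11211563}{20534} \approx 546.0$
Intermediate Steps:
$a{\left(U,k \right)} = -24 + 3 U$ ($a{\left(U,k \right)} = 12 + 3 \left(U - 12\right) = 12 + 3 \left(-12 + U\right) = 12 + \left(-36 + 3 U\right) = -24 + 3 U$)
$\frac{1}{-27299 + 6765} + a{\left(190,224 \right)} = \frac{1}{-27299 + 6765} + \left(-24 + 3 \cdot 190\right) = \frac{1}{-20534} + \left(-24 + 570\right) = - \frac{1}{20534} + 546 = \frac{11211563}{20534}$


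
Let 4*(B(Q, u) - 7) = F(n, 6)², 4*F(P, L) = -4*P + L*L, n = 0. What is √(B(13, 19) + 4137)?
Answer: √16657/2 ≈ 64.531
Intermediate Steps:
F(P, L) = -P + L²/4 (F(P, L) = (-4*P + L*L)/4 = (-4*P + L²)/4 = (L² - 4*P)/4 = -P + L²/4)
B(Q, u) = 109/4 (B(Q, u) = 7 + (-1*0 + (¼)*6²)²/4 = 7 + (0 + (¼)*36)²/4 = 7 + (0 + 9)²/4 = 7 + (¼)*9² = 7 + (¼)*81 = 7 + 81/4 = 109/4)
√(B(13, 19) + 4137) = √(109/4 + 4137) = √(16657/4) = √16657/2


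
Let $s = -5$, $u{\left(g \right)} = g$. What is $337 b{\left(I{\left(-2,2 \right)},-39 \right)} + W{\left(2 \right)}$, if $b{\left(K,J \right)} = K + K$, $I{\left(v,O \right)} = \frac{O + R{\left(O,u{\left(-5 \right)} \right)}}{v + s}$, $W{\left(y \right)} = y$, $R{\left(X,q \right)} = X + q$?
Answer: $\frac{688}{7} \approx 98.286$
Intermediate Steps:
$I{\left(v,O \right)} = \frac{-5 + 2 O}{-5 + v}$ ($I{\left(v,O \right)} = \frac{O + \left(O - 5\right)}{v - 5} = \frac{O + \left(-5 + O\right)}{-5 + v} = \frac{-5 + 2 O}{-5 + v}$)
$b{\left(K,J \right)} = 2 K$
$337 b{\left(I{\left(-2,2 \right)},-39 \right)} + W{\left(2 \right)} = 337 \cdot 2 \frac{-5 + 2 \cdot 2}{-5 - 2} + 2 = 337 \cdot 2 \frac{-5 + 4}{-7} + 2 = 337 \cdot 2 \left(\left(- \frac{1}{7}\right) \left(-1\right)\right) + 2 = 337 \cdot 2 \cdot \frac{1}{7} + 2 = 337 \cdot \frac{2}{7} + 2 = \frac{674}{7} + 2 = \frac{688}{7}$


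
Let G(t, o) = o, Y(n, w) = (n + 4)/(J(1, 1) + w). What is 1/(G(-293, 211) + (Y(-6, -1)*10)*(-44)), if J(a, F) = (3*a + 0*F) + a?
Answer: 3/1513 ≈ 0.0019828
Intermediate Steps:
J(a, F) = 4*a (J(a, F) = (3*a + 0) + a = 3*a + a = 4*a)
Y(n, w) = (4 + n)/(4 + w) (Y(n, w) = (n + 4)/(4*1 + w) = (4 + n)/(4 + w))
1/(G(-293, 211) + (Y(-6, -1)*10)*(-44)) = 1/(211 + (((4 - 6)/(4 - 1))*10)*(-44)) = 1/(211 + ((-2/3)*10)*(-44)) = 1/(211 + (((⅓)*(-2))*10)*(-44)) = 1/(211 - ⅔*10*(-44)) = 1/(211 - 20/3*(-44)) = 1/(211 + 880/3) = 1/(1513/3) = 3/1513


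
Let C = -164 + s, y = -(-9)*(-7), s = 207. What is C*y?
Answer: -2709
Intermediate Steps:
y = -63 (y = -9*7 = -63)
C = 43 (C = -164 + 207 = 43)
C*y = 43*(-63) = -2709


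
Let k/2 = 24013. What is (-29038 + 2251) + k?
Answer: 21239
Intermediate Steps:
k = 48026 (k = 2*24013 = 48026)
(-29038 + 2251) + k = (-29038 + 2251) + 48026 = -26787 + 48026 = 21239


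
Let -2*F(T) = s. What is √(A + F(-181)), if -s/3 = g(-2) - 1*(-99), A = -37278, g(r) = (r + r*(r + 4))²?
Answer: 3*I*√16478/2 ≈ 192.55*I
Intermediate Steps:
g(r) = (r + r*(4 + r))²
s = -405 (s = -3*((-2)²*(5 - 2)² - 1*(-99)) = -3*(4*3² + 99) = -3*(4*9 + 99) = -3*(36 + 99) = -3*135 = -405)
F(T) = 405/2 (F(T) = -½*(-405) = 405/2)
√(A + F(-181)) = √(-37278 + 405/2) = √(-74151/2) = 3*I*√16478/2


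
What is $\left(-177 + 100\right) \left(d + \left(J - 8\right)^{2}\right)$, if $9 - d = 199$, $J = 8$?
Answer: $14630$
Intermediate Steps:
$d = -190$ ($d = 9 - 199 = -190$)
$\left(-177 + 100\right) \left(d + \left(J - 8\right)^{2}\right) = \left(-177 + 100\right) \left(-190 + \left(8 - 8\right)^{2}\right) = - 77 \left(-190 + 0^{2}\right) = - 77 \left(-190 + 0\right) = \left(-77\right) \left(-190\right) = 14630$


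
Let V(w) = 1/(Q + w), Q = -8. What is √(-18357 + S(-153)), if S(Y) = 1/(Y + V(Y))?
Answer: I*√11139654896366/24634 ≈ 135.49*I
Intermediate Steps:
V(w) = 1/(-8 + w)
S(Y) = 1/(Y + 1/(-8 + Y))
√(-18357 + S(-153)) = √(-18357 + (-8 - 153)/(1 - 153*(-8 - 153))) = √(-18357 - 161/(1 - 153*(-161))) = √(-18357 - 161/(1 + 24633)) = √(-18357 - 161/24634) = √(-452206499/24634) = I*√11139654896366/24634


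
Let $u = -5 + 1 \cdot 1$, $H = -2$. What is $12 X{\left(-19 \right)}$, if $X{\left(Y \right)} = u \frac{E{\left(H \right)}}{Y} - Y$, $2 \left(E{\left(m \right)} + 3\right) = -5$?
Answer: $\frac{4068}{19} \approx 214.11$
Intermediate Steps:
$E{\left(m \right)} = - \frac{11}{2}$ ($E{\left(m \right)} = -3 + \frac{1}{2} \left(-5\right) = -3 - \frac{5}{2} = - \frac{11}{2}$)
$u = -4$ ($u = -5 + 1 = -4$)
$X{\left(Y \right)} = - Y + \frac{22}{Y}$ ($X{\left(Y \right)} = - 4 \left(- \frac{11}{2 Y}\right) - Y = \frac{22}{Y} - Y = - Y + \frac{22}{Y}$)
$12 X{\left(-19 \right)} = 12 \left(\left(-1\right) \left(-19\right) + \frac{22}{-19}\right) = 12 \left(19 + 22 \left(- \frac{1}{19}\right)\right) = 12 \left(19 - \frac{22}{19}\right) = 12 \cdot \frac{339}{19} = \frac{4068}{19}$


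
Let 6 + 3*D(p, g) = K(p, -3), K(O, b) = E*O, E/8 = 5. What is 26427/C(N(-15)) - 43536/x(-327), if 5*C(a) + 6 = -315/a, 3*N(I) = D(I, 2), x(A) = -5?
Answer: -40610746/445 ≈ -91260.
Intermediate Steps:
E = 40 (E = 8*5 = 40)
K(O, b) = 40*O
D(p, g) = -2 + 40*p/3 (D(p, g) = -2 + (40*p)/3 = -2 + 40*p/3)
N(I) = -2/3 + 40*I/9 (N(I) = (-2 + 40*I/3)/3 = -2/3 + 40*I/9)
C(a) = -6/5 - 63/a (C(a) = -6/5 + (-315/a)/5 = -6/5 - 63/a)
26427/C(N(-15)) - 43536/x(-327) = 26427/(-6/5 - 63/(-2/3 + (40/9)*(-15))) - 43536/(-5) = 26427/(-6/5 - 63/(-2/3 - 200/3)) - 43536*(-1/5) = 26427/(-6/5 - 63/(-202/3)) + 43536/5 = 26427/(-6/5 - 63*(-3/202)) + 43536/5 = 26427/(-6/5 + 189/202) + 43536/5 = 26427/(-267/1010) + 43536/5 = 26427*(-1010/267) + 43536/5 = -8897090/89 + 43536/5 = -40610746/445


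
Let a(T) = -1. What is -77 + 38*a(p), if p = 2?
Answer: -115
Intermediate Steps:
-77 + 38*a(p) = -77 + 38*(-1) = -77 - 38 = -115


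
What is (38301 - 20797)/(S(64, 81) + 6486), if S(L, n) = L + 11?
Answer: 17504/6561 ≈ 2.6679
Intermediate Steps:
S(L, n) = 11 + L
(38301 - 20797)/(S(64, 81) + 6486) = (38301 - 20797)/((11 + 64) + 6486) = 17504/(75 + 6486) = 17504/6561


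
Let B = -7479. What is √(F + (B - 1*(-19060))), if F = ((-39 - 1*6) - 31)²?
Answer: √17357 ≈ 131.75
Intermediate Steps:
F = 5776 (F = ((-39 - 6) - 31)² = (-45 - 31)² = (-76)² = 5776)
√(F + (B - 1*(-19060))) = √(5776 + (-7479 - 1*(-19060))) = √(5776 + (-7479 + 19060)) = √(5776 + 11581) = √17357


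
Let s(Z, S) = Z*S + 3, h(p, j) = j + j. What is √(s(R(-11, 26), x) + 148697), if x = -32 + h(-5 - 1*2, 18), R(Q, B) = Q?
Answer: 4*√9291 ≈ 385.56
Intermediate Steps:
h(p, j) = 2*j
x = 4 (x = -32 + 2*18 = -32 + 36 = 4)
s(Z, S) = 3 + S*Z (s(Z, S) = S*Z + 3 = 3 + S*Z)
√(s(R(-11, 26), x) + 148697) = √((3 + 4*(-11)) + 148697) = √((3 - 44) + 148697) = √(-41 + 148697) = √148656 = 4*√9291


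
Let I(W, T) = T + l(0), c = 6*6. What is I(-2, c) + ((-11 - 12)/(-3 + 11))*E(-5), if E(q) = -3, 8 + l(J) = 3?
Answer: 317/8 ≈ 39.625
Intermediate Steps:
l(J) = -5 (l(J) = -8 + 3 = -5)
c = 36
I(W, T) = -5 + T (I(W, T) = T - 5 = -5 + T)
I(-2, c) + ((-11 - 12)/(-3 + 11))*E(-5) = (-5 + 36) + ((-11 - 12)/(-3 + 11))*(-3) = 31 - 23/8*(-3) = 31 + 69/8 = 317/8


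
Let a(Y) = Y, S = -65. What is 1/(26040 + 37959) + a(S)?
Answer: -4159934/63999 ≈ -65.000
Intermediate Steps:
1/(26040 + 37959) + a(S) = 1/(26040 + 37959) - 65 = 1/63999 - 65 = -4159934/63999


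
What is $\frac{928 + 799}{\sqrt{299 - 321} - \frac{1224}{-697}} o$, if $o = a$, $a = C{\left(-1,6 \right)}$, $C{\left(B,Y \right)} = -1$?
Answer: $- \frac{2549052}{21083} + \frac{2903087 i \sqrt{22}}{42166} \approx -120.91 + 322.93 i$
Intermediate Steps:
$a = -1$
$o = -1$
$\frac{928 + 799}{\sqrt{299 - 321} - \frac{1224}{-697}} o = \frac{928 + 799}{\sqrt{299 - 321} - \frac{1224}{-697}} \left(-1\right) = \frac{1727}{\sqrt{-22} - - \frac{72}{41}} \left(-1\right) = \frac{1727}{i \sqrt{22} + \frac{72}{41}} \left(-1\right) = \frac{1727}{\frac{72}{41} + i \sqrt{22}} \left(-1\right) = - \frac{1727}{\frac{72}{41} + i \sqrt{22}}$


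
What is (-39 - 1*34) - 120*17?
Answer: -2113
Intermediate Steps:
(-39 - 1*34) - 120*17 = (-39 - 34) - 2040 = -73 - 2040 = -2113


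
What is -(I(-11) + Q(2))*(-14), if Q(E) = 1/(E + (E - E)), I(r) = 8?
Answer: 119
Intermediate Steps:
Q(E) = 1/E (Q(E) = 1/(E + 0) = 1/E)
-(I(-11) + Q(2))*(-14) = -(8 + 1/2)*(-14) = -(8 + ½)*(-14) = -17*(-14)/2 = -1*(-119) = 119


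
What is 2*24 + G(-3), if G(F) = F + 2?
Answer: 47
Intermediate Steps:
G(F) = 2 + F
2*24 + G(-3) = 2*24 + (2 - 3) = 48 - 1 = 47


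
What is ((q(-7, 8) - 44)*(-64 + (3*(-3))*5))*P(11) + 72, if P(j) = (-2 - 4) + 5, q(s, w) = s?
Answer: -5487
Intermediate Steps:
P(j) = -1 (P(j) = -6 + 5 = -1)
((q(-7, 8) - 44)*(-64 + (3*(-3))*5))*P(11) + 72 = ((-7 - 44)*(-64 + (3*(-3))*5))*(-1) + 72 = -51*(-64 - 9*5)*(-1) + 72 = -51*(-64 - 45)*(-1) + 72 = -51*(-109)*(-1) + 72 = 5559*(-1) + 72 = -5559 + 72 = -5487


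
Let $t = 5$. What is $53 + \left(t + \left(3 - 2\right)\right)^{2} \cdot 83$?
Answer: $3041$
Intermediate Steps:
$53 + \left(t + \left(3 - 2\right)\right)^{2} \cdot 83 = 53 + \left(5 + \left(3 - 2\right)\right)^{2} \cdot 83 = 53 + \left(5 + 1\right)^{2} \cdot 83 = 53 + 6^{2} \cdot 83 = 53 + 36 \cdot 83 = 53 + 2988 = 3041$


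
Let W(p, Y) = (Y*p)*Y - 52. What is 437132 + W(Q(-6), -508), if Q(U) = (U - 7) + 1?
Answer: -2659688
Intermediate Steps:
Q(U) = -6 + U (Q(U) = (-7 + U) + 1 = -6 + U)
W(p, Y) = -52 + p*Y² (W(p, Y) = p*Y² - 52 = -52 + p*Y²)
437132 + W(Q(-6), -508) = 437132 + (-52 + (-6 - 6)*(-508)²) = 437132 + (-52 - 12*258064) = 437132 + (-52 - 3096768) = 437132 - 3096820 = -2659688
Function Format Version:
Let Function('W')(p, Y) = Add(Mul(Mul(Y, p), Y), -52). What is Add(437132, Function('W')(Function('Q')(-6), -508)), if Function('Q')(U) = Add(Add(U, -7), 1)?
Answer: -2659688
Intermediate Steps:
Function('Q')(U) = Add(-6, U) (Function('Q')(U) = Add(Add(-7, U), 1) = Add(-6, U))
Function('W')(p, Y) = Add(-52, Mul(p, Pow(Y, 2))) (Function('W')(p, Y) = Add(Mul(p, Pow(Y, 2)), -52) = Add(-52, Mul(p, Pow(Y, 2))))
Add(437132, Function('W')(Function('Q')(-6), -508)) = Add(437132, Add(-52, Mul(Add(-6, -6), Pow(-508, 2)))) = Add(437132, Add(-52, Mul(-12, 258064))) = Add(437132, Add(-52, -3096768)) = Add(437132, -3096820) = -2659688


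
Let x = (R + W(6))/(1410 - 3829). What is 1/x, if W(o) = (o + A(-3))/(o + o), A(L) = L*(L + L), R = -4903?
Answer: 2419/4901 ≈ 0.49357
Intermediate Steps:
A(L) = 2*L² (A(L) = L*(2*L) = 2*L²)
W(o) = (18 + o)/(2*o) (W(o) = (o + 2*(-3)²)/(o + o) = (o + 2*9)/((2*o)) = (o + 18)*(1/(2*o)) = (18 + o)*(1/(2*o)) = (18 + o)/(2*o))
x = 4901/2419 (x = (-4903 + (½)*(18 + 6)/6)/(1410 - 3829) = (-4903 + (½)*(⅙)*24)/(-2419) = (-4903 + 2)*(-1/2419) = -4901*(-1/2419) = 4901/2419 ≈ 2.0260)
1/x = 1/(4901/2419) = 2419/4901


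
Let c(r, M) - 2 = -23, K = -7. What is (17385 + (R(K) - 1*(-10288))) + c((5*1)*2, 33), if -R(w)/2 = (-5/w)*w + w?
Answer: 27676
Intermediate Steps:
R(w) = 10 - 2*w (R(w) = -2*((-5/w)*w + w) = -2*(-5 + w) = 10 - 2*w)
c(r, M) = -21 (c(r, M) = 2 - 23 = -21)
(17385 + (R(K) - 1*(-10288))) + c((5*1)*2, 33) = (17385 + ((10 - 2*(-7)) - 1*(-10288))) - 21 = (17385 + ((10 + 14) + 10288)) - 21 = (17385 + (24 + 10288)) - 21 = (17385 + 10312) - 21 = 27697 - 21 = 27676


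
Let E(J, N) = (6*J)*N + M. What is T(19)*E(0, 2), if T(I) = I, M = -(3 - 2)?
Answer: -19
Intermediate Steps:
M = -1 (M = -1*1 = -1)
E(J, N) = -1 + 6*J*N (E(J, N) = (6*J)*N - 1 = 6*J*N - 1 = -1 + 6*J*N)
T(19)*E(0, 2) = 19*(-1 + 6*0*2) = 19*(-1 + 0) = 19*(-1) = -19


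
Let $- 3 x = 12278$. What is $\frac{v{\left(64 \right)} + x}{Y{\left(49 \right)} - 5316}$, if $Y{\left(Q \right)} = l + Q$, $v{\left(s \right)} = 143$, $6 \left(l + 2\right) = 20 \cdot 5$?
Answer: $\frac{11849}{15757} \approx 0.75198$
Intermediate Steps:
$l = \frac{44}{3}$ ($l = -2 + \frac{20 \cdot 5}{6} = -2 + \frac{1}{6} \cdot 100 = -2 + \frac{50}{3} = \frac{44}{3} \approx 14.667$)
$x = - \frac{12278}{3}$ ($x = \left(- \frac{1}{3}\right) 12278 = - \frac{12278}{3} \approx -4092.7$)
$Y{\left(Q \right)} = \frac{44}{3} + Q$
$\frac{v{\left(64 \right)} + x}{Y{\left(49 \right)} - 5316} = \frac{143 - \frac{12278}{3}}{\left(\frac{44}{3} + 49\right) - 5316} = - \frac{11849}{3 \left(\frac{191}{3} - 5316\right)} = - \frac{11849}{3 \left(- \frac{15757}{3}\right)} = \left(- \frac{11849}{3}\right) \left(- \frac{3}{15757}\right) = \frac{11849}{15757}$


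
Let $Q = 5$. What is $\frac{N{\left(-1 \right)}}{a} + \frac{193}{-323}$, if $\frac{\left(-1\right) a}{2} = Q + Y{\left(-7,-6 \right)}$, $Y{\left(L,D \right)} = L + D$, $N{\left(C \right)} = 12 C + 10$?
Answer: $- \frac{1867}{2584} \approx -0.72252$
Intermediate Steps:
$N{\left(C \right)} = 10 + 12 C$
$Y{\left(L,D \right)} = D + L$
$a = 16$ ($a = - 2 \left(5 - 13\right) = \left(-2\right) \left(-8\right) = 16$)
$\frac{N{\left(-1 \right)}}{a} + \frac{193}{-323} = \frac{10 + 12 \left(-1\right)}{16} + \frac{193}{-323} = \left(10 - 12\right) \frac{1}{16} + 193 \left(- \frac{1}{323}\right) = \left(-2\right) \frac{1}{16} - \frac{193}{323} = - \frac{1}{8} - \frac{193}{323} = - \frac{1867}{2584}$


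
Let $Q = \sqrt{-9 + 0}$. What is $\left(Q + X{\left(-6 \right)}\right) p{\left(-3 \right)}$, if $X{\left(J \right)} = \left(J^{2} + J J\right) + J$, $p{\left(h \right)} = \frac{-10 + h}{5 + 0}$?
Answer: $- \frac{858}{5} - \frac{39 i}{5} \approx -171.6 - 7.8 i$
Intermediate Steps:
$p{\left(h \right)} = -2 + \frac{h}{5}$ ($p{\left(h \right)} = \frac{-10 + h}{5} = \left(-10 + h\right) \frac{1}{5} = -2 + \frac{h}{5}$)
$X{\left(J \right)} = J + 2 J^{2}$ ($X{\left(J \right)} = \left(J^{2} + J^{2}\right) + J = 2 J^{2} + J = J + 2 J^{2}$)
$Q = 3 i$ ($Q = \sqrt{-9} = 3 i \approx 3.0 i$)
$\left(Q + X{\left(-6 \right)}\right) p{\left(-3 \right)} = \left(3 i - 6 \left(1 + 2 \left(-6\right)\right)\right) \left(-2 + \frac{1}{5} \left(-3\right)\right) = \left(3 i - 6 \left(1 - 12\right)\right) \left(-2 - \frac{3}{5}\right) = \left(3 i - -66\right) \left(- \frac{13}{5}\right) = \left(3 i + 66\right) \left(- \frac{13}{5}\right) = \left(66 + 3 i\right) \left(- \frac{13}{5}\right) = - \frac{858}{5} - \frac{39 i}{5}$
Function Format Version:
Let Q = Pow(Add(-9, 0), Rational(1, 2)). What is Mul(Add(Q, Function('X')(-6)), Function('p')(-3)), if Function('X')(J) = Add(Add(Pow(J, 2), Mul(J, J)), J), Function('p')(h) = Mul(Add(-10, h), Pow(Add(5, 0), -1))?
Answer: Add(Rational(-858, 5), Mul(Rational(-39, 5), I)) ≈ Add(-171.60, Mul(-7.8000, I))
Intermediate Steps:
Function('p')(h) = Add(-2, Mul(Rational(1, 5), h)) (Function('p')(h) = Mul(Add(-10, h), Pow(5, -1)) = Mul(Add(-10, h), Rational(1, 5)) = Add(-2, Mul(Rational(1, 5), h)))
Function('X')(J) = Add(J, Mul(2, Pow(J, 2))) (Function('X')(J) = Add(Add(Pow(J, 2), Pow(J, 2)), J) = Add(Mul(2, Pow(J, 2)), J) = Add(J, Mul(2, Pow(J, 2))))
Q = Mul(3, I) (Q = Pow(-9, Rational(1, 2)) = Mul(3, I) ≈ Mul(3.0000, I))
Mul(Add(Q, Function('X')(-6)), Function('p')(-3)) = Mul(Add(Mul(3, I), Mul(-6, Add(1, Mul(2, -6)))), Add(-2, Mul(Rational(1, 5), -3))) = Mul(Add(Mul(3, I), Mul(-6, Add(1, -12))), Add(-2, Rational(-3, 5))) = Mul(Add(Mul(3, I), Mul(-6, -11)), Rational(-13, 5)) = Mul(Add(Mul(3, I), 66), Rational(-13, 5)) = Mul(Add(66, Mul(3, I)), Rational(-13, 5)) = Add(Rational(-858, 5), Mul(Rational(-39, 5), I))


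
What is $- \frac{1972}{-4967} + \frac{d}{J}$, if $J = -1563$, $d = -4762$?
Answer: $\frac{26735090}{7763421} \approx 3.4437$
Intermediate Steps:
$- \frac{1972}{-4967} + \frac{d}{J} = - \frac{1972}{-4967} - \frac{4762}{-1563} = \left(-1972\right) \left(- \frac{1}{4967}\right) - - \frac{4762}{1563} = \frac{1972}{4967} + \frac{4762}{1563} = \frac{26735090}{7763421}$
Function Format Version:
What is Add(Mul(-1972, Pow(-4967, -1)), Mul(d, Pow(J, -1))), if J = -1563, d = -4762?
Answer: Rational(26735090, 7763421) ≈ 3.4437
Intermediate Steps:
Add(Mul(-1972, Pow(-4967, -1)), Mul(d, Pow(J, -1))) = Add(Mul(-1972, Pow(-4967, -1)), Mul(-4762, Pow(-1563, -1))) = Add(Mul(-1972, Rational(-1, 4967)), Mul(-4762, Rational(-1, 1563))) = Add(Rational(1972, 4967), Rational(4762, 1563)) = Rational(26735090, 7763421)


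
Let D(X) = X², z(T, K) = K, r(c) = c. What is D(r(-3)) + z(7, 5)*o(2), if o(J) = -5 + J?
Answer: -6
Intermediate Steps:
D(r(-3)) + z(7, 5)*o(2) = (-3)² + 5*(-5 + 2) = 9 + 5*(-3) = 9 - 15 = -6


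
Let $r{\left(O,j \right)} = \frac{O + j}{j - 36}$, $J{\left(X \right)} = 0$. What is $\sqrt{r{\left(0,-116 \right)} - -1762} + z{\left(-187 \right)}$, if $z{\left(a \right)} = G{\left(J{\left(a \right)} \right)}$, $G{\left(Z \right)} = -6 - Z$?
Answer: $-6 + \frac{\sqrt{2545430}}{38} \approx 35.985$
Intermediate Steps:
$r{\left(O,j \right)} = \frac{O + j}{-36 + j}$
$z{\left(a \right)} = -6$ ($z{\left(a \right)} = -6 - 0 = -6 + 0 = -6$)
$\sqrt{r{\left(0,-116 \right)} - -1762} + z{\left(-187 \right)} = \sqrt{\frac{0 - 116}{-36 - 116} - -1762} - 6 = \sqrt{\frac{1}{-152} \left(-116\right) + \left(-6 + 1768\right)} - 6 = \sqrt{\left(- \frac{1}{152}\right) \left(-116\right) + 1762} - 6 = \sqrt{\frac{29}{38} + 1762} - 6 = \sqrt{\frac{66985}{38}} - 6 = \frac{\sqrt{2545430}}{38} - 6 = -6 + \frac{\sqrt{2545430}}{38}$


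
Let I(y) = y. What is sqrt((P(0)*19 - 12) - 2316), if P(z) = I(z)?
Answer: 2*I*sqrt(582) ≈ 48.249*I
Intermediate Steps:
P(z) = z
sqrt((P(0)*19 - 12) - 2316) = sqrt((0*19 - 12) - 2316) = sqrt((0 - 12) - 2316) = sqrt(-12 - 2316) = sqrt(-2328) = 2*I*sqrt(582)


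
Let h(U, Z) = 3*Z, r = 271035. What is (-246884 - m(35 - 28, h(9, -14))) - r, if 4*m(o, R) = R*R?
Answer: -518360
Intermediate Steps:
m(o, R) = R²/4 (m(o, R) = (R*R)/4 = R²/4)
(-246884 - m(35 - 28, h(9, -14))) - r = (-246884 - (3*(-14))²/4) - 1*271035 = (-246884 - (-42)²/4) - 271035 = (-246884 - 1764/4) - 271035 = (-246884 - 1*441) - 271035 = (-246884 - 441) - 271035 = -247325 - 271035 = -518360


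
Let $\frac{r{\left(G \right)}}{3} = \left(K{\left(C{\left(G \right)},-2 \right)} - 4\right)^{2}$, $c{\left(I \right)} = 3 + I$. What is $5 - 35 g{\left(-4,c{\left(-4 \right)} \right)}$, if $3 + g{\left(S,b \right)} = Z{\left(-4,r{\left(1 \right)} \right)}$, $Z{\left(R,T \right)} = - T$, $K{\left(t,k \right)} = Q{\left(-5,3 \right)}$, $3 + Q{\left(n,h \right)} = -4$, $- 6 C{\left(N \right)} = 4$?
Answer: $12815$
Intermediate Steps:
$C{\left(N \right)} = - \frac{2}{3}$ ($C{\left(N \right)} = \left(- \frac{1}{6}\right) 4 = - \frac{2}{3}$)
$Q{\left(n,h \right)} = -7$ ($Q{\left(n,h \right)} = -3 - 4 = -7$)
$K{\left(t,k \right)} = -7$
$r{\left(G \right)} = 363$ ($r{\left(G \right)} = 3 \left(-7 - 4\right)^{2} = 3 \left(-11\right)^{2} = 3 \cdot 121 = 363$)
$g{\left(S,b \right)} = -366$ ($g{\left(S,b \right)} = -3 - 363 = -366$)
$5 - 35 g{\left(-4,c{\left(-4 \right)} \right)} = 5 - -12810 = 5 + 12810 = 12815$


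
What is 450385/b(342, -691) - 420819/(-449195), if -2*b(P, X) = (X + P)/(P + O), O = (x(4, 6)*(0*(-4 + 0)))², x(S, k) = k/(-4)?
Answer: 138380658877131/156769055 ≈ 8.8270e+5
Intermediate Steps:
x(S, k) = -k/4 (x(S, k) = k*(-¼) = -k/4)
O = 0 (O = ((-¼*6)*(0*(-4 + 0)))² = (-0*(-4))² = (-3/2*0)² = 0² = 0)
b(P, X) = -(P + X)/(2*P) (b(P, X) = -(X + P)/(2*(P + 0)) = -(P + X)/(2*P))
450385/b(342, -691) - 420819/(-449195) = 450385/(((½)*(-1*342 - 1*(-691))/342)) - 420819/(-449195) = 450385/(((½)*(1/342)*(-342 + 691))) - 420819*(-1/449195) = 450385/(((½)*(1/342)*349)) + 420819/449195 = 450385/(349/684) + 420819/449195 = 450385*(684/349) + 420819/449195 = 308063340/349 + 420819/449195 = 138380658877131/156769055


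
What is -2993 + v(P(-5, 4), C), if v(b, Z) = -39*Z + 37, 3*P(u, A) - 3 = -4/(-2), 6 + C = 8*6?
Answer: -4594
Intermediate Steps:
C = 42 (C = -6 + 8*6 = -6 + 48 = 42)
P(u, A) = 5/3 (P(u, A) = 1 + (-4/(-2))/3 = 1 + (-4*(-1/2))/3 = 1 + (1/3)*2 = 1 + 2/3 = 5/3)
v(b, Z) = 37 - 39*Z
-2993 + v(P(-5, 4), C) = -2993 + (37 - 39*42) = -2993 + (37 - 1638) = -2993 - 1601 = -4594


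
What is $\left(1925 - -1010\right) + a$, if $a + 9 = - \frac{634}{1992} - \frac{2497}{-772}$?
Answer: $\frac{140754925}{48057} \approx 2928.9$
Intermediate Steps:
$a = - \frac{292370}{48057}$ ($a = -9 - \left(- \frac{2497}{772} + \frac{317}{996}\right) = -9 - - \frac{140143}{48057} = -9 + \left(- \frac{317}{996} + \frac{2497}{772}\right) = -9 + \frac{140143}{48057} = - \frac{292370}{48057} \approx -6.0838$)
$\left(1925 - -1010\right) + a = \left(1925 - -1010\right) - \frac{292370}{48057} = \left(1925 + 1010\right) - \frac{292370}{48057} = 2935 - \frac{292370}{48057} = \frac{140754925}{48057}$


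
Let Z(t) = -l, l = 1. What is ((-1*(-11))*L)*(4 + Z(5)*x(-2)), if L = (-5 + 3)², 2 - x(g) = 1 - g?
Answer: 220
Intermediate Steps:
Z(t) = -1 (Z(t) = -1*1 = -1)
x(g) = 1 + g (x(g) = 2 - (1 - g) = 2 + (-1 + g) = 1 + g)
L = 4 (L = (-2)² = 4)
((-1*(-11))*L)*(4 + Z(5)*x(-2)) = (-1*(-11)*4)*(4 - (1 - 2)) = (11*4)*(4 - 1*(-1)) = 44*(4 + 1) = 44*5 = 220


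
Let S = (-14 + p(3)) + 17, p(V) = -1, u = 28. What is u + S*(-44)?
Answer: -60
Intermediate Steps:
S = 2 (S = (-14 - 1) + 17 = -15 + 17 = 2)
u + S*(-44) = 28 + 2*(-44) = 28 - 88 = -60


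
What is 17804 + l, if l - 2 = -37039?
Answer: -19233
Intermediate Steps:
l = -37037 (l = 2 - 37039 = -37037)
17804 + l = 17804 - 37037 = -19233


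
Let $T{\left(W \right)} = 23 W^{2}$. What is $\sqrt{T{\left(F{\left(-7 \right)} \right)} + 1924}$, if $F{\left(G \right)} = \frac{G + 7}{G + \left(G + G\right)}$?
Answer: $2 \sqrt{481} \approx 43.863$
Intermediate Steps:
$F{\left(G \right)} = \frac{7 + G}{3 G}$ ($F{\left(G \right)} = \frac{7 + G}{G + 2 G} = \frac{7 + G}{3 G}$)
$\sqrt{T{\left(F{\left(-7 \right)} \right)} + 1924} = \sqrt{23 \left(\frac{7 - 7}{3 \left(-7\right)}\right)^{2} + 1924} = \sqrt{23 \left(\frac{1}{3} \left(- \frac{1}{7}\right) 0\right)^{2} + 1924} = \sqrt{23 \cdot 0^{2} + 1924} = \sqrt{23 \cdot 0 + 1924} = \sqrt{0 + 1924} = \sqrt{1924} = 2 \sqrt{481}$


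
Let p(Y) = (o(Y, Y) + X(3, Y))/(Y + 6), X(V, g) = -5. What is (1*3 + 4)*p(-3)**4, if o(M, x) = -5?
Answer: 70000/81 ≈ 864.20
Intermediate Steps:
p(Y) = -10/(6 + Y) (p(Y) = (-5 - 5)/(Y + 6) = -10/(6 + Y))
(1*3 + 4)*p(-3)**4 = (1*3 + 4)*(-10/(6 - 3))**4 = (3 + 4)*(-10/3)**4 = 7*(-10*1/3)**4 = 7*(-10/3)**4 = 7*(10000/81) = 70000/81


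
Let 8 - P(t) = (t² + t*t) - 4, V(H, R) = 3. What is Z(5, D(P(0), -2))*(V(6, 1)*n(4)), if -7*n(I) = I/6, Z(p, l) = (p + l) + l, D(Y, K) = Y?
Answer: -58/7 ≈ -8.2857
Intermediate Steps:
P(t) = 12 - 2*t² (P(t) = 8 - ((t² + t*t) - 4) = 8 - ((t² + t²) - 4) = 8 - (2*t² - 4) = 8 - (-4 + 2*t²) = 8 + (4 - 2*t²) = 12 - 2*t²)
Z(p, l) = p + 2*l (Z(p, l) = (l + p) + l = p + 2*l)
n(I) = -I/42 (n(I) = -I/(7*6) = -I/42)
Z(5, D(P(0), -2))*(V(6, 1)*n(4)) = (5 + 2*(12 - 2*0²))*(3*(-1/42*4)) = (5 + 2*(12 - 2*0))*(3*(-2/21)) = (5 + 2*(12 + 0))*(-2/7) = (5 + 2*12)*(-2/7) = (5 + 24)*(-2/7) = 29*(-2/7) = -58/7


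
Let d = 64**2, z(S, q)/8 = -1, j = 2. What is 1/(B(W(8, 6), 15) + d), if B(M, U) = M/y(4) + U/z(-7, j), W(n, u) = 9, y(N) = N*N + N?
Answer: 40/163783 ≈ 0.00024423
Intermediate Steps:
y(N) = N + N**2 (y(N) = N**2 + N = N + N**2)
z(S, q) = -8 (z(S, q) = 8*(-1) = -8)
B(M, U) = -U/8 + M/20 (B(M, U) = M/((4*(1 + 4))) + U/(-8) = M/((4*5)) + U*(-1/8) = M/20 - U/8 = -U/8 + M/20)
d = 4096
1/(B(W(8, 6), 15) + d) = 1/((-1/8*15 + (1/20)*9) + 4096) = 1/((-15/8 + 9/20) + 4096) = 1/(-57/40 + 4096) = 1/(163783/40) = 40/163783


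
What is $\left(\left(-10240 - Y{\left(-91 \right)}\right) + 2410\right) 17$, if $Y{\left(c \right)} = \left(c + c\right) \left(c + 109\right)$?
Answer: $-77418$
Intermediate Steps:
$Y{\left(c \right)} = 2 c \left(109 + c\right)$
$\left(\left(-10240 - Y{\left(-91 \right)}\right) + 2410\right) 17 = \left(\left(-10240 - 2 \left(-91\right) \left(109 - 91\right)\right) + 2410\right) 17 = \left(\left(-10240 - 2 \left(-91\right) 18\right) + 2410\right) 17 = \left(\left(-10240 - -3276\right) + 2410\right) 17 = \left(\left(-10240 + 3276\right) + 2410\right) 17 = \left(-6964 + 2410\right) 17 = \left(-4554\right) 17 = -77418$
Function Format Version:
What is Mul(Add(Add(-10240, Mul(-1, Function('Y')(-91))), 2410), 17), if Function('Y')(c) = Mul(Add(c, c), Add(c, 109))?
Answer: -77418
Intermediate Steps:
Function('Y')(c) = Mul(2, c, Add(109, c)) (Function('Y')(c) = Mul(Mul(2, c), Add(109, c)) = Mul(2, c, Add(109, c)))
Mul(Add(Add(-10240, Mul(-1, Function('Y')(-91))), 2410), 17) = Mul(Add(Add(-10240, Mul(-1, Mul(2, -91, Add(109, -91)))), 2410), 17) = Mul(Add(Add(-10240, Mul(-1, Mul(2, -91, 18))), 2410), 17) = Mul(Add(Add(-10240, Mul(-1, -3276)), 2410), 17) = Mul(Add(Add(-10240, 3276), 2410), 17) = Mul(Add(-6964, 2410), 17) = Mul(-4554, 17) = -77418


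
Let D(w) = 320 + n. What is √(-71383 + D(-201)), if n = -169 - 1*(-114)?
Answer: 9*I*√878 ≈ 266.68*I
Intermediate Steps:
n = -55 (n = -169 + 114 = -55)
D(w) = 265 (D(w) = 320 - 55 = 265)
√(-71383 + D(-201)) = √(-71383 + 265) = √(-71118) = 9*I*√878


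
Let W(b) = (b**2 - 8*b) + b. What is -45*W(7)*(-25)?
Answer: 0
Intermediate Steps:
W(b) = b**2 - 7*b
-45*W(7)*(-25) = -315*(-7 + 7)*(-25) = -315*0*(-25) = -45*0*(-25) = 0*(-25) = 0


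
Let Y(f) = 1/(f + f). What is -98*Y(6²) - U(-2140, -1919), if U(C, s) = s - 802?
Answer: 97907/36 ≈ 2719.6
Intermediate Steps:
U(C, s) = -802 + s
Y(f) = 1/(2*f)
-98*Y(6²) - U(-2140, -1919) = -49/(6²) - (-802 - 1919) = -49/36 - 1*(-2721) = -49/36 + 2721 = 97907/36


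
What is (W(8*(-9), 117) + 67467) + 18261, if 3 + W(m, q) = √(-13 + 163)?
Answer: 85725 + 5*√6 ≈ 85737.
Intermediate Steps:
W(m, q) = -3 + 5*√6 (W(m, q) = -3 + √(-13 + 163) = -3 + √150 = -3 + 5*√6)
(W(8*(-9), 117) + 67467) + 18261 = ((-3 + 5*√6) + 67467) + 18261 = (67464 + 5*√6) + 18261 = 85725 + 5*√6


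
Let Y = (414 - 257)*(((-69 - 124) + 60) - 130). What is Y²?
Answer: 1704946681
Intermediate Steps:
Y = -41291 (Y = 157*((-193 + 60) - 130) = 157*(-133 - 130) = 157*(-263) = -41291)
Y² = (-41291)² = 1704946681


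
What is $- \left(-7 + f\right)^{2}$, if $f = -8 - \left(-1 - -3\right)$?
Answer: $-289$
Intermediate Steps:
$f = -10$ ($f = -8 - \left(-1 + 3\right) = -8 - 2 = -10$)
$- \left(-7 + f\right)^{2} = - \left(-7 - 10\right)^{2} = - \left(-17\right)^{2} = \left(-1\right) 289 = -289$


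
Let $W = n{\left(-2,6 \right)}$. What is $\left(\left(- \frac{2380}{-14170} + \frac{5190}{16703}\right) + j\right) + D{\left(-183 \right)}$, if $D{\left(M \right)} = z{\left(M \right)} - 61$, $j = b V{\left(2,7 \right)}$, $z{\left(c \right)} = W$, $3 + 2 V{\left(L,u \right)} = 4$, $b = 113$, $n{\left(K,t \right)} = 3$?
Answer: $- \frac{48345365}{47336302} \approx -1.0213$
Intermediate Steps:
$W = 3$
$V{\left(L,u \right)} = \frac{1}{2}$ ($V{\left(L,u \right)} = - \frac{3}{2} + \frac{1}{2} \cdot 4 = - \frac{3}{2} + 2 = \frac{1}{2}$)
$z{\left(c \right)} = 3$
$j = \frac{113}{2}$ ($j = 113 \cdot \frac{1}{2} = \frac{113}{2} \approx 56.5$)
$D{\left(M \right)} = -58$ ($D{\left(M \right)} = 3 - 61 = -58$)
$\left(\left(- \frac{2380}{-14170} + \frac{5190}{16703}\right) + j\right) + D{\left(-183 \right)} = \left(\left(- \frac{2380}{-14170} + \frac{5190}{16703}\right) + \frac{113}{2}\right) - 58 = \left(\left(\left(-2380\right) \left(- \frac{1}{14170}\right) + 5190 \cdot \frac{1}{16703}\right) + \frac{113}{2}\right) - 58 = \left(\left(\frac{238}{1417} + \frac{5190}{16703}\right) + \frac{113}{2}\right) - 58 = \left(\frac{11329544}{23668151} + \frac{113}{2}\right) - 58 = \frac{2697160151}{47336302} - 58 = - \frac{48345365}{47336302}$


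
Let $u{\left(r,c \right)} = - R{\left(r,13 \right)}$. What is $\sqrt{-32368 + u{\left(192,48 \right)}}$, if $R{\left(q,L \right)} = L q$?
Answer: $4 i \sqrt{2179} \approx 186.72 i$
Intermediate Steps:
$u{\left(r,c \right)} = - 13 r$
$\sqrt{-32368 + u{\left(192,48 \right)}} = \sqrt{-32368 - 2496} = \sqrt{-34864} = 4 i \sqrt{2179}$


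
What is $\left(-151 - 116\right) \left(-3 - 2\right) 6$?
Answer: $8010$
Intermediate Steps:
$\left(-151 - 116\right) \left(-3 - 2\right) 6 = - 267 \left(\left(-5\right) 6\right) = \left(-267\right) \left(-30\right) = 8010$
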